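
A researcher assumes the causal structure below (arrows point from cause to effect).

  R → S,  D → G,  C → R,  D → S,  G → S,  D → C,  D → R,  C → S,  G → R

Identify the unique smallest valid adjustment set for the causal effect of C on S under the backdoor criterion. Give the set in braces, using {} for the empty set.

{D}

Variables eligible for adjustment (non-descendants of C, excluding C and S): {D, G}.
Backdoor paths from C to S:
  P1: C <- D -> G -> R -> S
  P2: C <- D -> G -> S
  P3: C <- D -> R <- G -> S
  P4: C <- D -> R -> S
  P5: C <- D -> S
The empty set is not sufficient: P1 (C <- D -> G -> R -> S) has no collider blocking it and no conditioned non-collider, so it is open.
Try {D}:
  P1: blocked at fork node D ∈ conditioning set.
  P2: blocked at fork node D ∈ conditioning set.
  P3: blocked at fork node D ∈ conditioning set.
  P4: blocked at fork node D ∈ conditioning set.
  P5: blocked at fork node D ∈ conditioning set.
{D} contains no descendant of C and blocks every backdoor path.
No other singleton works — e.g. {G} leaves P4 open — so {D} is the unique smallest valid adjustment set.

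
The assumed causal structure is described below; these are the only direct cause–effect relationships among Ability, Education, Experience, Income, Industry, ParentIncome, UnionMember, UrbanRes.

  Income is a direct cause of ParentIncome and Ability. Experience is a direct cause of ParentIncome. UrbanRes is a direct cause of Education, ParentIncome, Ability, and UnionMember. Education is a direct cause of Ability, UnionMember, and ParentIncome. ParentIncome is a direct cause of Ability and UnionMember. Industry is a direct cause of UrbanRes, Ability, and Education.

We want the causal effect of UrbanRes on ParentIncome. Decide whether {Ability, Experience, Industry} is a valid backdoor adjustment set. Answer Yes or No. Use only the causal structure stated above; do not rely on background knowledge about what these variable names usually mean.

No

Backdoor paths from UrbanRes to ParentIncome (paths whose first edge points into UrbanRes):
  P1: UrbanRes <- Industry -> Education -> ParentIncome
  P2: UrbanRes <- Industry -> Education -> Ability <- Income -> ParentIncome
  P3: UrbanRes <- Industry -> Education -> Ability <- ParentIncome
  P4: UrbanRes <- Industry -> Education -> UnionMember <- ParentIncome
  P5: UrbanRes <- Industry -> Ability <- Income -> ParentIncome
  P6: UrbanRes <- Industry -> Ability <- Education -> ParentIncome
  P7: UrbanRes <- Industry -> Ability <- Education -> UnionMember <- ParentIncome
  P8: UrbanRes <- Industry -> Ability <- ParentIncome
Condition 1 (no descendant of UrbanRes in the set): FAILS — Ability is a descendant of UrbanRes.
Condition 2 (every backdoor path blocked by {Ability, Experience, Industry}):
  P1: blocked at fork node Industry ∈ conditioning set.
  P2: blocked at fork node Industry ∈ conditioning set.
  P3: blocked at fork node Industry ∈ conditioning set.
  P4: blocked at fork node Industry ∈ conditioning set.
  P5: blocked at fork node Industry ∈ conditioning set.
  P6: blocked at fork node Industry ∈ conditioning set.
  P7: blocked at fork node Industry ∈ conditioning set.
  P8: blocked at fork node Industry ∈ conditioning set.
{Ability, Experience, Industry} does not satisfy the backdoor criterion.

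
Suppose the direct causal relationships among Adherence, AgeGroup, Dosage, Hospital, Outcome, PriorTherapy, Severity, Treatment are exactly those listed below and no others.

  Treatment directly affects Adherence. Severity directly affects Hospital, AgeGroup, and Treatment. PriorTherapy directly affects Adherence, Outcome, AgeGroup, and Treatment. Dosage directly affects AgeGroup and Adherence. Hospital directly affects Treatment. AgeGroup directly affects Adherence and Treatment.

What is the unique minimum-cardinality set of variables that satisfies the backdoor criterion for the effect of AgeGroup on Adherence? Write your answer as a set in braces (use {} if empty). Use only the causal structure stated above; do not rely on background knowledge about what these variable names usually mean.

{Dosage, PriorTherapy, Severity}

Variables eligible for adjustment (non-descendants of AgeGroup, excluding AgeGroup and Adherence): {Dosage, Hospital, Outcome, PriorTherapy, Severity}.
Backdoor paths from AgeGroup to Adherence:
  P1: AgeGroup <- Severity -> Hospital -> Treatment <- PriorTherapy -> Adherence
  P2: AgeGroup <- Severity -> Hospital -> Treatment -> Adherence
  P3: AgeGroup <- Severity -> Treatment <- PriorTherapy -> Adherence
  P4: AgeGroup <- Severity -> Treatment -> Adherence
  P5: AgeGroup <- PriorTherapy -> Treatment -> Adherence
  P6: AgeGroup <- PriorTherapy -> Adherence
  P7: AgeGroup <- Dosage -> Adherence
The empty set is not sufficient: P2 (AgeGroup <- Severity -> Hospital -> Treatment -> Adherence) has no collider blocking it and no conditioned non-collider, so it is open.
Try {Dosage, PriorTherapy, Severity}:
  P1: blocked at fork node Severity ∈ conditioning set.
  P2: blocked at fork node Severity ∈ conditioning set.
  P3: blocked at fork node Severity ∈ conditioning set.
  P4: blocked at fork node Severity ∈ conditioning set.
  P5: blocked at fork node PriorTherapy ∈ conditioning set.
  P6: blocked at fork node PriorTherapy ∈ conditioning set.
  P7: blocked at fork node Dosage ∈ conditioning set.
{Dosage, PriorTherapy, Severity} contains no descendant of AgeGroup and blocks every backdoor path.
Every element of {Dosage, PriorTherapy, Severity} is needed (dropping Dosage leaves P7 open; dropping PriorTherapy leaves P5 open; dropping Severity leaves P2 open), so no proper subset is valid.
Among all size-3 subsets of the eligible variables, only {Dosage, PriorTherapy, Severity} blocks every backdoor path, so it is the unique smallest valid adjustment set.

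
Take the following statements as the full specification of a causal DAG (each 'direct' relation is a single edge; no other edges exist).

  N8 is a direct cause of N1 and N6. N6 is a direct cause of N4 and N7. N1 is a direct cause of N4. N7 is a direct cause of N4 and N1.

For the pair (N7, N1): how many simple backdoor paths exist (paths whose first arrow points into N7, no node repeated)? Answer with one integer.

A backdoor path from N7 to N1 is any simple undirected path whose first edge points into N7 (i.e. leaves N7 via a parent).
Parents of N7: {N6}.
Enumerating:
  P1: N7 <- N6 <- N8 -> N1
  P2: N7 <- N6 -> N4 <- N1
That exhausts the simple backdoor paths. Count: 2.

2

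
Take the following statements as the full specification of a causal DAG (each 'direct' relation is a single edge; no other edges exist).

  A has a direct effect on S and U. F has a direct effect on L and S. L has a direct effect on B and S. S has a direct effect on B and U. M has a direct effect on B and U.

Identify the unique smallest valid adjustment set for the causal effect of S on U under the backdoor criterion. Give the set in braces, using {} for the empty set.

{A}

Variables eligible for adjustment (non-descendants of S, excluding S and U): {A, F, L, M}.
Backdoor paths from S to U:
  P1: S <- A -> U
  P2: S <- F -> L -> B <- M -> U
  P3: S <- L -> B <- M -> U
The empty set is not sufficient: P1 (S <- A -> U) has no collider blocking it and no conditioned non-collider, so it is open.
Try {A}:
  P1: blocked at fork node A ∈ conditioning set.
  P2: blocked at collider B (neither it nor any descendant is in the conditioning set).
  P3: blocked at collider B (neither it nor any descendant is in the conditioning set).
{A} contains no descendant of S and blocks every backdoor path.
No other singleton works — e.g. {M} leaves P1 open — so {A} is the unique smallest valid adjustment set.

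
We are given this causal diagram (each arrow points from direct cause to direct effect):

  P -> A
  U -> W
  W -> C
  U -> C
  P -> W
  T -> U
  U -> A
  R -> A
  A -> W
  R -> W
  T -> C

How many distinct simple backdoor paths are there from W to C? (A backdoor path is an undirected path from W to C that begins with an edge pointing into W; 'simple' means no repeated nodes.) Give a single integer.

A backdoor path from W to C is any simple undirected path whose first edge points into W (i.e. leaves W via a parent).
Parents of W: {A, P, R, U}.
Enumerating:
  P1: W <- P -> A <- U <- T -> C
  P2: W <- P -> A <- U -> C
  P3: W <- U <- T -> C
  P4: W <- U -> C
  P5: W <- R -> A <- U <- T -> C
  P6: W <- R -> A <- U -> C
  P7: W <- A <- U <- T -> C
  P8: W <- A <- U -> C
That exhausts the simple backdoor paths. Count: 8.

8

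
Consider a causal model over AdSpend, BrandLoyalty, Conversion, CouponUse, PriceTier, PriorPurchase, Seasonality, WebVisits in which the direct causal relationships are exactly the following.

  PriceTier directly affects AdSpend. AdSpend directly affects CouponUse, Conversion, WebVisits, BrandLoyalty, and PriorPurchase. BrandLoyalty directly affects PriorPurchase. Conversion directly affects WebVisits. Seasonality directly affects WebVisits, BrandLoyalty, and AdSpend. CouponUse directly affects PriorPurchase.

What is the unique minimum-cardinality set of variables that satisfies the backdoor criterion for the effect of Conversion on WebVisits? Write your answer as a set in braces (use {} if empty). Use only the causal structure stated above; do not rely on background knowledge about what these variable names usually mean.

{AdSpend}

Variables eligible for adjustment (non-descendants of Conversion, excluding Conversion and WebVisits): {AdSpend, BrandLoyalty, CouponUse, PriceTier, PriorPurchase, Seasonality}.
Backdoor paths from Conversion to WebVisits:
  P1: Conversion <- AdSpend <- Seasonality -> WebVisits
  P2: Conversion <- AdSpend -> CouponUse -> PriorPurchase <- BrandLoyalty <- Seasonality -> WebVisits
  P3: Conversion <- AdSpend -> BrandLoyalty <- Seasonality -> WebVisits
  P4: Conversion <- AdSpend -> WebVisits
  P5: Conversion <- AdSpend -> PriorPurchase <- BrandLoyalty <- Seasonality -> WebVisits
The empty set is not sufficient: P1 (Conversion <- AdSpend <- Seasonality -> WebVisits) has no collider blocking it and no conditioned non-collider, so it is open.
Try {AdSpend}:
  P1: blocked at chain node AdSpend ∈ conditioning set.
  P2: blocked at fork node AdSpend ∈ conditioning set.
  P3: blocked at fork node AdSpend ∈ conditioning set.
  P4: blocked at fork node AdSpend ∈ conditioning set.
  P5: blocked at fork node AdSpend ∈ conditioning set.
{AdSpend} contains no descendant of Conversion and blocks every backdoor path.
No other singleton works — e.g. {PriceTier} leaves P1 open — so {AdSpend} is the unique smallest valid adjustment set.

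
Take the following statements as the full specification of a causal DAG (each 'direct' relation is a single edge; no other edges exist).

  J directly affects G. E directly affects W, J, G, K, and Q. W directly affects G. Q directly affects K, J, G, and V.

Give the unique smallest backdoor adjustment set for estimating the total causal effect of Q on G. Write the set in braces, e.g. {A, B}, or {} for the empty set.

{E}

Variables eligible for adjustment (non-descendants of Q, excluding Q and G): {E, W}.
Backdoor paths from Q to G:
  P1: Q <- E -> J -> G
  P2: Q <- E -> W -> G
  P3: Q <- E -> G
The empty set is not sufficient: P1 (Q <- E -> J -> G) has no collider blocking it and no conditioned non-collider, so it is open.
Try {E}:
  P1: blocked at fork node E ∈ conditioning set.
  P2: blocked at fork node E ∈ conditioning set.
  P3: blocked at fork node E ∈ conditioning set.
{E} contains no descendant of Q and blocks every backdoor path.
No other singleton works — e.g. {W} leaves P1 open — so {E} is the unique smallest valid adjustment set.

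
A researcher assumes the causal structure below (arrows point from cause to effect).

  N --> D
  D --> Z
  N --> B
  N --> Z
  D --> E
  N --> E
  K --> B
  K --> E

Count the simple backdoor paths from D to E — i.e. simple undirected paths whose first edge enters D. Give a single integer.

A backdoor path from D to E is any simple undirected path whose first edge points into D (i.e. leaves D via a parent).
Parents of D: {N}.
Enumerating:
  P1: D <- N -> B <- K -> E
  P2: D <- N -> E
That exhausts the simple backdoor paths. Count: 2.

2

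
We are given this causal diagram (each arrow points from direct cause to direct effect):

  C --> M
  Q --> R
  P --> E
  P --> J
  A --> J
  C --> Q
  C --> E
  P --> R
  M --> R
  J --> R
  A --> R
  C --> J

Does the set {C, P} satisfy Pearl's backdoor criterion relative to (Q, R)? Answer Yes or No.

Backdoor paths from Q to R (paths whose first edge points into Q):
  P1: Q <- C -> M -> R
  P2: Q <- C -> J <- A -> R
  P3: Q <- C -> J <- P -> R
  P4: Q <- C -> J -> R
  P5: Q <- C -> E <- P -> J <- A -> R
  P6: Q <- C -> E <- P -> J -> R
  P7: Q <- C -> E <- P -> R
Condition 1 (no descendant of Q in the set): holds — descendants of Q are {R}; none are in {C, P}.
Condition 2 (every backdoor path blocked by {C, P}):
  P1: blocked at fork node C ∈ conditioning set.
  P2: blocked at fork node C ∈ conditioning set.
  P3: blocked at fork node C ∈ conditioning set.
  P4: blocked at fork node C ∈ conditioning set.
  P5: blocked at fork node C ∈ conditioning set.
  P6: blocked at fork node C ∈ conditioning set.
  P7: blocked at fork node C ∈ conditioning set.
{C, P} satisfies the backdoor criterion.

Yes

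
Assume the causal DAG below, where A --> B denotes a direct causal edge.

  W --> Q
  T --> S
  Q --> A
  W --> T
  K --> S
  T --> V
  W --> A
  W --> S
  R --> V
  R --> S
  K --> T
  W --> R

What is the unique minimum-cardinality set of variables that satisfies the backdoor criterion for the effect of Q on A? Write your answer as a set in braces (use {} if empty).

{W}

Variables eligible for adjustment (non-descendants of Q, excluding Q and A): {K, R, S, T, V, W}.
Backdoor paths from Q to A:
  P1: Q <- W -> A
The empty set is not sufficient: P1 (Q <- W -> A) has no collider blocking it and no conditioned non-collider, so it is open.
Try {W}:
  P1: blocked at fork node W ∈ conditioning set.
{W} contains no descendant of Q and blocks every backdoor path.
No other singleton works — e.g. {K} leaves P1 open — so {W} is the unique smallest valid adjustment set.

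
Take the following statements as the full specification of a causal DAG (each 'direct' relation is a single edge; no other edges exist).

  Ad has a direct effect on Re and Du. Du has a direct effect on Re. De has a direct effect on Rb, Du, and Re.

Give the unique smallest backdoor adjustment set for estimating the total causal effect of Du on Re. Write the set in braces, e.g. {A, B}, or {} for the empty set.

Variables eligible for adjustment (non-descendants of Du, excluding Du and Re): {Ad, De, Rb}.
Backdoor paths from Du to Re:
  P1: Du <- Ad -> Re
  P2: Du <- De -> Re
The empty set is not sufficient: P1 (Du <- Ad -> Re) has no collider blocking it and no conditioned non-collider, so it is open.
Try {Ad, De}:
  P1: blocked at fork node Ad ∈ conditioning set.
  P2: blocked at fork node De ∈ conditioning set.
{Ad, De} contains no descendant of Du and blocks every backdoor path.
Every element of {Ad, De} is needed (dropping Ad leaves P1 open; dropping De leaves P2 open), so no proper subset is valid.
Among all size-2 subsets of the eligible variables, only {Ad, De} blocks every backdoor path, so it is the unique smallest valid adjustment set.

{Ad, De}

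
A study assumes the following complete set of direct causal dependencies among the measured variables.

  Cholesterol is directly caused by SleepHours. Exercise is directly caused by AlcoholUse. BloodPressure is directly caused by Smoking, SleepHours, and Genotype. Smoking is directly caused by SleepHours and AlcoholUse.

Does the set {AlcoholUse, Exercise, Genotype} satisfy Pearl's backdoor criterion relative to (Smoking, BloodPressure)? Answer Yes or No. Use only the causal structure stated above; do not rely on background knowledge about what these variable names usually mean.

No

Backdoor paths from Smoking to BloodPressure (paths whose first edge points into Smoking):
  P1: Smoking <- SleepHours -> BloodPressure
Condition 1 (no descendant of Smoking in the set): holds — descendants of Smoking are {BloodPressure}; none are in {AlcoholUse, Exercise, Genotype}.
Condition 2 (every backdoor path blocked by {AlcoholUse, Exercise, Genotype}):
  P1: open — no interior node is in the conditioning set.
{AlcoholUse, Exercise, Genotype} does not satisfy the backdoor criterion.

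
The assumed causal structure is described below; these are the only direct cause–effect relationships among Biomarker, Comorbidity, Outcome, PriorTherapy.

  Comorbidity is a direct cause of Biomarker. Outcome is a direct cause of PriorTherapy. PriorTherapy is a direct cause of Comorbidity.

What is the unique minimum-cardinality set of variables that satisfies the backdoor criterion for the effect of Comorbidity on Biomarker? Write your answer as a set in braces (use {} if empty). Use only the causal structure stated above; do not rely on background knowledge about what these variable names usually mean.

{}

Variables eligible for adjustment (non-descendants of Comorbidity, excluding Comorbidity and Biomarker): {Outcome, PriorTherapy}.
Backdoor paths from Comorbidity to Biomarker:
  (none)
With no backdoor paths the empty set already satisfies the criterion, and it is trivially minimal.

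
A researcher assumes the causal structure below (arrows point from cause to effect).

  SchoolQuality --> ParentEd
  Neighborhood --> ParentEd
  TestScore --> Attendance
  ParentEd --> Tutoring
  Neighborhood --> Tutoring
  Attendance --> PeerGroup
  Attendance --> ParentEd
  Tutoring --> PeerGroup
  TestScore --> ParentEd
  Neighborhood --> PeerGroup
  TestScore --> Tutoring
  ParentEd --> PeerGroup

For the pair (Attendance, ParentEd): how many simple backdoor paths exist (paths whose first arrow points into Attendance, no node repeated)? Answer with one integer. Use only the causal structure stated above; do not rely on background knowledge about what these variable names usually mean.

A backdoor path from Attendance to ParentEd is any simple undirected path whose first edge points into Attendance (i.e. leaves Attendance via a parent).
Parents of Attendance: {TestScore}.
Enumerating:
  P1: Attendance <- TestScore -> ParentEd
  P2: Attendance <- TestScore -> Tutoring <- Neighborhood -> ParentEd
  P3: Attendance <- TestScore -> Tutoring <- Neighborhood -> PeerGroup <- ParentEd
  P4: Attendance <- TestScore -> Tutoring <- ParentEd
  P5: Attendance <- TestScore -> Tutoring -> PeerGroup <- Neighborhood -> ParentEd
  P6: Attendance <- TestScore -> Tutoring -> PeerGroup <- ParentEd
That exhausts the simple backdoor paths. Count: 6.

6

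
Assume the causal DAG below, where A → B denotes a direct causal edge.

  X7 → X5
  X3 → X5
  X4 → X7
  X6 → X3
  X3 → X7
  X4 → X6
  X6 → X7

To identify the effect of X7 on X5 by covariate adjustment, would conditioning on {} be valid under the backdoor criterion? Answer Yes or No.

No

Backdoor paths from X7 to X5 (paths whose first edge points into X7):
  P1: X7 <- X4 -> X6 -> X3 -> X5
  P2: X7 <- X6 -> X3 -> X5
  P3: X7 <- X3 -> X5
Condition 1 (no descendant of X7 in the set): holds — descendants of X7 are {X5}; none are in {}.
Condition 2 (every backdoor path blocked by {}):
  P1: open — no interior node is in the conditioning set.
  P2: open — no interior node is in the conditioning set.
  P3: open — no interior node is in the conditioning set.
{} does not satisfy the backdoor criterion.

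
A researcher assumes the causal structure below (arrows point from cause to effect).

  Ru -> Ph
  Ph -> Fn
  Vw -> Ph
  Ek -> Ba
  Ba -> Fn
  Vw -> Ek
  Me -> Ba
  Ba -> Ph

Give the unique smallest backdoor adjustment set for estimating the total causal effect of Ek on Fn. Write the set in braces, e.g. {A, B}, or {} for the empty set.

{Vw}

Variables eligible for adjustment (non-descendants of Ek, excluding Ek and Fn): {Me, Ru, Vw}.
Backdoor paths from Ek to Fn:
  P1: Ek <- Vw -> Ph <- Ba -> Fn
  P2: Ek <- Vw -> Ph -> Fn
The empty set is not sufficient: P2 (Ek <- Vw -> Ph -> Fn) has no collider blocking it and no conditioned non-collider, so it is open.
Try {Vw}:
  P1: blocked at fork node Vw ∈ conditioning set.
  P2: blocked at fork node Vw ∈ conditioning set.
{Vw} contains no descendant of Ek and blocks every backdoor path.
No other singleton works — e.g. {Me} leaves P2 open — so {Vw} is the unique smallest valid adjustment set.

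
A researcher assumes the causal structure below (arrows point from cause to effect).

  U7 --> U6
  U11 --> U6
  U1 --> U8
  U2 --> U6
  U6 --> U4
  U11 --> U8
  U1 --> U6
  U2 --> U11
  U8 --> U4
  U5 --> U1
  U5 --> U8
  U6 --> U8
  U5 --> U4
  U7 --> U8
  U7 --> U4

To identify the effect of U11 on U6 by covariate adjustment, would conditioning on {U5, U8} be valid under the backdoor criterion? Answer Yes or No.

No

Backdoor paths from U11 to U6 (paths whose first edge points into U11):
  P1: U11 <- U2 -> U6
Condition 1 (no descendant of U11 in the set): FAILS — U8 is a descendant of U11.
Condition 2 (every backdoor path blocked by {U5, U8}):
  P1: open — no interior node is in the conditioning set.
{U5, U8} does not satisfy the backdoor criterion.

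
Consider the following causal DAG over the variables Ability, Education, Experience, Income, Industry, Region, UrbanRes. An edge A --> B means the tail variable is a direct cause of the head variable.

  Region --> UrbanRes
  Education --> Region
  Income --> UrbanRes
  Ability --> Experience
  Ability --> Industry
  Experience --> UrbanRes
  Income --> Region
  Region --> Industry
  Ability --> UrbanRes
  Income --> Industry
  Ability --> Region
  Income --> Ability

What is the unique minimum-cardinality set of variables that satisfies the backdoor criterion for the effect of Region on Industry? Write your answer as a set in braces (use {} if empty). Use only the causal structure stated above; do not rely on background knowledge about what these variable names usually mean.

Variables eligible for adjustment (non-descendants of Region, excluding Region and Industry): {Ability, Education, Experience, Income}.
Backdoor paths from Region to Industry:
  P1: Region <- Income -> Ability -> Industry
  P2: Region <- Income -> UrbanRes <- Ability -> Industry
  P3: Region <- Income -> UrbanRes <- Experience <- Ability -> Industry
  P4: Region <- Income -> Industry
  P5: Region <- Ability <- Income -> Industry
  P6: Region <- Ability -> Experience -> UrbanRes <- Income -> Industry
  P7: Region <- Ability -> UrbanRes <- Income -> Industry
  P8: Region <- Ability -> Industry
The empty set is not sufficient: P1 (Region <- Income -> Ability -> Industry) has no collider blocking it and no conditioned non-collider, so it is open.
Try {Ability, Income}:
  P1: blocked at fork node Income ∈ conditioning set.
  P2: blocked at fork node Income ∈ conditioning set.
  P3: blocked at fork node Income ∈ conditioning set.
  P4: blocked at fork node Income ∈ conditioning set.
  P5: blocked at chain node Ability ∈ conditioning set.
  P6: blocked at fork node Ability ∈ conditioning set.
  P7: blocked at fork node Ability ∈ conditioning set.
  P8: blocked at fork node Ability ∈ conditioning set.
{Ability, Income} contains no descendant of Region and blocks every backdoor path.
Every element of {Ability, Income} is needed (dropping Ability leaves P8 open; dropping Income leaves P4 open), so no proper subset is valid.
Among all size-2 subsets of the eligible variables, only {Ability, Income} blocks every backdoor path, so it is the unique smallest valid adjustment set.

{Ability, Income}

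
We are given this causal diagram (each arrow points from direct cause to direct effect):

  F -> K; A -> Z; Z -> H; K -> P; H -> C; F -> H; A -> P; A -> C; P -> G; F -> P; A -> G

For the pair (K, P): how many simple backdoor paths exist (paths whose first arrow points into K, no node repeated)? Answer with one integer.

A backdoor path from K to P is any simple undirected path whose first edge points into K (i.e. leaves K via a parent).
Parents of K: {F}.
Enumerating:
  P1: K <- F -> P
  P2: K <- F -> H <- Z <- A -> P
  P3: K <- F -> H <- Z <- A -> G <- P
  P4: K <- F -> H -> C <- A -> P
  P5: K <- F -> H -> C <- A -> G <- P
That exhausts the simple backdoor paths. Count: 5.

5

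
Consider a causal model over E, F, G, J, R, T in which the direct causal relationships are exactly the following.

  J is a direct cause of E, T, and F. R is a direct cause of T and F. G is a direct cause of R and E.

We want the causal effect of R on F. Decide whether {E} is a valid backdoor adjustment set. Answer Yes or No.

No

Backdoor paths from R to F (paths whose first edge points into R):
  P1: R <- G -> E <- J -> F
Condition 1 (no descendant of R in the set): holds — descendants of R are {F, T}; none are in {E}.
Condition 2 (every backdoor path blocked by {E}):
  P1: open — collider(s) E are conditioned on (or have a conditioned descendant) and no non-collider on the path is in the set.
{E} does not satisfy the backdoor criterion.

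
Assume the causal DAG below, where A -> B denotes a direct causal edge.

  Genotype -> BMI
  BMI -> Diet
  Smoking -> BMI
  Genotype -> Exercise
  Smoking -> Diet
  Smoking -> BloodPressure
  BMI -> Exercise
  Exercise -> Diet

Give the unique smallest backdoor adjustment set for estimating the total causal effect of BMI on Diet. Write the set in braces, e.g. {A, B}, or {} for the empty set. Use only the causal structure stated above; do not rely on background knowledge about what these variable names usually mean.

{Genotype, Smoking}

Variables eligible for adjustment (non-descendants of BMI, excluding BMI and Diet): {BloodPressure, Genotype, Smoking}.
Backdoor paths from BMI to Diet:
  P1: BMI <- Genotype -> Exercise -> Diet
  P2: BMI <- Smoking -> Diet
The empty set is not sufficient: P1 (BMI <- Genotype -> Exercise -> Diet) has no collider blocking it and no conditioned non-collider, so it is open.
Try {Genotype, Smoking}:
  P1: blocked at fork node Genotype ∈ conditioning set.
  P2: blocked at fork node Smoking ∈ conditioning set.
{Genotype, Smoking} contains no descendant of BMI and blocks every backdoor path.
Every element of {Genotype, Smoking} is needed (dropping Genotype leaves P1 open; dropping Smoking leaves P2 open), so no proper subset is valid.
Among all size-2 subsets of the eligible variables, only {Genotype, Smoking} blocks every backdoor path, so it is the unique smallest valid adjustment set.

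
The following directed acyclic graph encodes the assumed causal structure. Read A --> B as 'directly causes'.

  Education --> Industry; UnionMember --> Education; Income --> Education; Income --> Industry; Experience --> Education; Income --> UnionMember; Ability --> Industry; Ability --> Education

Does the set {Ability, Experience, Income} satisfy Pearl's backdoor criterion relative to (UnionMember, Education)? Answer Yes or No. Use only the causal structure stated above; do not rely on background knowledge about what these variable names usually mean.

Yes

Backdoor paths from UnionMember to Education (paths whose first edge points into UnionMember):
  P1: UnionMember <- Income -> Education
  P2: UnionMember <- Income -> Industry <- Ability -> Education
  P3: UnionMember <- Income -> Industry <- Education
Condition 1 (no descendant of UnionMember in the set): holds — descendants of UnionMember are {Education, Industry}; none are in {Ability, Experience, Income}.
Condition 2 (every backdoor path blocked by {Ability, Experience, Income}):
  P1: blocked at fork node Income ∈ conditioning set.
  P2: blocked at fork node Income ∈ conditioning set.
  P3: blocked at fork node Income ∈ conditioning set.
{Ability, Experience, Income} satisfies the backdoor criterion.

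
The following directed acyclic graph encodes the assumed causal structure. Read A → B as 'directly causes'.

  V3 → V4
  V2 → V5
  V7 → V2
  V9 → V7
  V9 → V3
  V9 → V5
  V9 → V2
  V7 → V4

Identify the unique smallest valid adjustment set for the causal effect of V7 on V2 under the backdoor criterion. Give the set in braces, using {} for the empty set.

Variables eligible for adjustment (non-descendants of V7, excluding V7 and V2): {V3, V9}.
Backdoor paths from V7 to V2:
  P1: V7 <- V9 -> V2
  P2: V7 <- V9 -> V5 <- V2
The empty set is not sufficient: P1 (V7 <- V9 -> V2) has no collider blocking it and no conditioned non-collider, so it is open.
Try {V9}:
  P1: blocked at fork node V9 ∈ conditioning set.
  P2: blocked at fork node V9 ∈ conditioning set.
{V9} contains no descendant of V7 and blocks every backdoor path.
No other singleton works — e.g. {V3} leaves P1 open — so {V9} is the unique smallest valid adjustment set.

{V9}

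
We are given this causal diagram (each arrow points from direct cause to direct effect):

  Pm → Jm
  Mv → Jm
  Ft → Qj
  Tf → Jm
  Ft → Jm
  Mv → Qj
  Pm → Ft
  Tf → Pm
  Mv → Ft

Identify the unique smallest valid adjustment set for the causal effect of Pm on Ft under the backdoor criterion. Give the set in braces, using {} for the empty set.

Variables eligible for adjustment (non-descendants of Pm, excluding Pm and Ft): {Mv, Tf}.
Backdoor paths from Pm to Ft:
  P1: Pm <- Tf -> Jm <- Mv -> Ft
  P2: Pm <- Tf -> Jm <- Mv -> Qj <- Ft
  P3: Pm <- Tf -> Jm <- Ft
Each backdoor path contains an unconditioned collider, so every path is already blocked with the empty conditioning set:
  P1: blocked at collider Jm (neither it nor any descendant is in the conditioning set).
  P2: blocked at collider Jm (neither it nor any descendant is in the conditioning set).
  P3: blocked at collider Jm (neither it nor any descendant is in the conditioning set).
The empty set is therefore the unique smallest valid set.

{}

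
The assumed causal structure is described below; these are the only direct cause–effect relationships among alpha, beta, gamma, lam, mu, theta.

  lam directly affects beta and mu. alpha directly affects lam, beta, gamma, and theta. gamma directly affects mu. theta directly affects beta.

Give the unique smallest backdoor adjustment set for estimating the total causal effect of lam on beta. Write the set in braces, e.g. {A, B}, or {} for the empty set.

Variables eligible for adjustment (non-descendants of lam, excluding lam and beta): {alpha, gamma, theta}.
Backdoor paths from lam to beta:
  P1: lam <- alpha -> theta -> beta
  P2: lam <- alpha -> beta
The empty set is not sufficient: P1 (lam <- alpha -> theta -> beta) has no collider blocking it and no conditioned non-collider, so it is open.
Try {alpha}:
  P1: blocked at fork node alpha ∈ conditioning set.
  P2: blocked at fork node alpha ∈ conditioning set.
{alpha} contains no descendant of lam and blocks every backdoor path.
No other singleton works — e.g. {gamma} leaves P1 open — so {alpha} is the unique smallest valid adjustment set.

{alpha}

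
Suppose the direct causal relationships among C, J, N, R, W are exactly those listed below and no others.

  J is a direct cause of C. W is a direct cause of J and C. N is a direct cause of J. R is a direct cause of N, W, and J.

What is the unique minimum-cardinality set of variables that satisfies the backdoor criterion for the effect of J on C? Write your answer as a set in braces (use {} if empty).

Variables eligible for adjustment (non-descendants of J, excluding J and C): {N, R, W}.
Backdoor paths from J to C:
  P1: J <- R -> W -> C
  P2: J <- W -> C
  P3: J <- N <- R -> W -> C
The empty set is not sufficient: P1 (J <- R -> W -> C) has no collider blocking it and no conditioned non-collider, so it is open.
Try {W}:
  P1: blocked at chain node W ∈ conditioning set.
  P2: blocked at fork node W ∈ conditioning set.
  P3: blocked at chain node W ∈ conditioning set.
{W} contains no descendant of J and blocks every backdoor path.
No other singleton works — e.g. {R} leaves P2 open — so {W} is the unique smallest valid adjustment set.

{W}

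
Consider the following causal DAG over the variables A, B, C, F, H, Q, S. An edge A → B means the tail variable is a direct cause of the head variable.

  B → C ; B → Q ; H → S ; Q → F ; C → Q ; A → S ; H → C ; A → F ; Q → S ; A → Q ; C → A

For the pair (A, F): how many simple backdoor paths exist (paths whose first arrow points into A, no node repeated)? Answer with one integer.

3

A backdoor path from A to F is any simple undirected path whose first edge points into A (i.e. leaves A via a parent).
Parents of A: {C}.
Enumerating:
  P1: A <- C <- B -> Q -> F
  P2: A <- C <- H -> S <- Q -> F
  P3: A <- C -> Q -> F
That exhausts the simple backdoor paths. Count: 3.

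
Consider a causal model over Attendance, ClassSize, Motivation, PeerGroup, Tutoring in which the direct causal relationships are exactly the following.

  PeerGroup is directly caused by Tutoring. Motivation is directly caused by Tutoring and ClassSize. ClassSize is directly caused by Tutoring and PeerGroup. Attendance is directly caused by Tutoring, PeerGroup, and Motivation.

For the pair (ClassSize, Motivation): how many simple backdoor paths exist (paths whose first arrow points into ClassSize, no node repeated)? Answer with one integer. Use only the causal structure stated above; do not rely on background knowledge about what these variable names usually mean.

7

A backdoor path from ClassSize to Motivation is any simple undirected path whose first edge points into ClassSize (i.e. leaves ClassSize via a parent).
Parents of ClassSize: {PeerGroup, Tutoring}.
Enumerating:
  P1: ClassSize <- Tutoring -> PeerGroup -> Attendance <- Motivation
  P2: ClassSize <- Tutoring -> Motivation
  P3: ClassSize <- Tutoring -> Attendance <- Motivation
  P4: ClassSize <- PeerGroup <- Tutoring -> Motivation
  P5: ClassSize <- PeerGroup <- Tutoring -> Attendance <- Motivation
  P6: ClassSize <- PeerGroup -> Attendance <- Tutoring -> Motivation
  P7: ClassSize <- PeerGroup -> Attendance <- Motivation
That exhausts the simple backdoor paths. Count: 7.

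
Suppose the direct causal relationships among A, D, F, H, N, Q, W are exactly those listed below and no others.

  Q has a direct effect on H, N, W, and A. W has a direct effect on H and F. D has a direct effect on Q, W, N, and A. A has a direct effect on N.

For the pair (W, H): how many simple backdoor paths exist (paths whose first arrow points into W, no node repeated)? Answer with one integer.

A backdoor path from W to H is any simple undirected path whose first edge points into W (i.e. leaves W via a parent).
Parents of W: {D, Q}.
Enumerating:
  P1: W <- D -> Q -> H
  P2: W <- D -> A <- Q -> H
  P3: W <- D -> A -> N <- Q -> H
  P4: W <- D -> N <- Q -> H
  P5: W <- D -> N <- A <- Q -> H
  P6: W <- Q -> H
That exhausts the simple backdoor paths. Count: 6.

6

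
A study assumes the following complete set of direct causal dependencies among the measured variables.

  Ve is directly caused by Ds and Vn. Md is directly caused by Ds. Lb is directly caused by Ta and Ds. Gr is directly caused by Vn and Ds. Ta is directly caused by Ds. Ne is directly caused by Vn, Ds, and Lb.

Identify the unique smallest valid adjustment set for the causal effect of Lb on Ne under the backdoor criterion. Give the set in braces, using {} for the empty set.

{Ds}

Variables eligible for adjustment (non-descendants of Lb, excluding Lb and Ne): {Ds, Gr, Md, Ta, Ve, Vn}.
Backdoor paths from Lb to Ne:
  P1: Lb <- Ds -> Gr <- Vn -> Ne
  P2: Lb <- Ds -> Ne
  P3: Lb <- Ds -> Ve <- Vn -> Ne
  P4: Lb <- Ta <- Ds -> Gr <- Vn -> Ne
  P5: Lb <- Ta <- Ds -> Ne
  P6: Lb <- Ta <- Ds -> Ve <- Vn -> Ne
The empty set is not sufficient: P2 (Lb <- Ds -> Ne) has no collider blocking it and no conditioned non-collider, so it is open.
Try {Ds}:
  P1: blocked at fork node Ds ∈ conditioning set.
  P2: blocked at fork node Ds ∈ conditioning set.
  P3: blocked at fork node Ds ∈ conditioning set.
  P4: blocked at fork node Ds ∈ conditioning set.
  P5: blocked at fork node Ds ∈ conditioning set.
  P6: blocked at fork node Ds ∈ conditioning set.
{Ds} contains no descendant of Lb and blocks every backdoor path.
No other singleton works — e.g. {Ta} leaves P2 open — so {Ds} is the unique smallest valid adjustment set.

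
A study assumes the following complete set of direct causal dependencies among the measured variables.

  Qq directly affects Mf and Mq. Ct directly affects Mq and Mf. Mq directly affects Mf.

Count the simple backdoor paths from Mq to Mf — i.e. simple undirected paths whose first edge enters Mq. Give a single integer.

2

A backdoor path from Mq to Mf is any simple undirected path whose first edge points into Mq (i.e. leaves Mq via a parent).
Parents of Mq: {Ct, Qq}.
Enumerating:
  P1: Mq <- Qq -> Mf
  P2: Mq <- Ct -> Mf
That exhausts the simple backdoor paths. Count: 2.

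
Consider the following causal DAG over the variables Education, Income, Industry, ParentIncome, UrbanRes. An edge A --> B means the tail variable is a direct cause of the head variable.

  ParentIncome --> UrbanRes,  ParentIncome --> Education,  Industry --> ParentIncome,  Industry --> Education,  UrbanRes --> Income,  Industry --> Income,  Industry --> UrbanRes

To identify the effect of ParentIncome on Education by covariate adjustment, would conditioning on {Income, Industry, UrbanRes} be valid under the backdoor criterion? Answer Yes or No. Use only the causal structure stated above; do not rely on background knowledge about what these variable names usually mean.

Backdoor paths from ParentIncome to Education (paths whose first edge points into ParentIncome):
  P1: ParentIncome <- Industry -> Education
Condition 1 (no descendant of ParentIncome in the set): FAILS — Income and UrbanRes are descendants of ParentIncome.
Condition 2 (every backdoor path blocked by {Income, Industry, UrbanRes}):
  P1: blocked at fork node Industry ∈ conditioning set.
{Income, Industry, UrbanRes} does not satisfy the backdoor criterion.

No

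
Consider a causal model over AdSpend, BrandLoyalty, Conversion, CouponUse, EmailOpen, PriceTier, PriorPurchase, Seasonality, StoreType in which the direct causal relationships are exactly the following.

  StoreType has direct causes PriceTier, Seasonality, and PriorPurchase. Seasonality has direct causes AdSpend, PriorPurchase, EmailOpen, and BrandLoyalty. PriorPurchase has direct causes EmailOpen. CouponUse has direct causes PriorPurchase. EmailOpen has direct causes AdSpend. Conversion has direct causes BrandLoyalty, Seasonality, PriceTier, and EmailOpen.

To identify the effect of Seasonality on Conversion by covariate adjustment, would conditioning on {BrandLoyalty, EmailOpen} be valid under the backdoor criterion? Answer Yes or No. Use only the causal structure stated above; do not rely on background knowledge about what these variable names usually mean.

Yes

Backdoor paths from Seasonality to Conversion (paths whose first edge points into Seasonality):
  P1: Seasonality <- AdSpend -> EmailOpen -> PriorPurchase -> StoreType <- PriceTier -> Conversion
  P2: Seasonality <- AdSpend -> EmailOpen -> Conversion
  P3: Seasonality <- EmailOpen -> PriorPurchase -> StoreType <- PriceTier -> Conversion
  P4: Seasonality <- EmailOpen -> Conversion
  P5: Seasonality <- PriorPurchase <- EmailOpen -> Conversion
  P6: Seasonality <- PriorPurchase -> StoreType <- PriceTier -> Conversion
  P7: Seasonality <- BrandLoyalty -> Conversion
Condition 1 (no descendant of Seasonality in the set): holds — descendants of Seasonality are {Conversion, StoreType}; none are in {BrandLoyalty, EmailOpen}.
Condition 2 (every backdoor path blocked by {BrandLoyalty, EmailOpen}):
  P1: blocked at chain node EmailOpen ∈ conditioning set.
  P2: blocked at chain node EmailOpen ∈ conditioning set.
  P3: blocked at fork node EmailOpen ∈ conditioning set.
  P4: blocked at fork node EmailOpen ∈ conditioning set.
  P5: blocked at fork node EmailOpen ∈ conditioning set.
  P6: blocked at collider StoreType (neither it nor any descendant is in the conditioning set).
  P7: blocked at fork node BrandLoyalty ∈ conditioning set.
{BrandLoyalty, EmailOpen} satisfies the backdoor criterion.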